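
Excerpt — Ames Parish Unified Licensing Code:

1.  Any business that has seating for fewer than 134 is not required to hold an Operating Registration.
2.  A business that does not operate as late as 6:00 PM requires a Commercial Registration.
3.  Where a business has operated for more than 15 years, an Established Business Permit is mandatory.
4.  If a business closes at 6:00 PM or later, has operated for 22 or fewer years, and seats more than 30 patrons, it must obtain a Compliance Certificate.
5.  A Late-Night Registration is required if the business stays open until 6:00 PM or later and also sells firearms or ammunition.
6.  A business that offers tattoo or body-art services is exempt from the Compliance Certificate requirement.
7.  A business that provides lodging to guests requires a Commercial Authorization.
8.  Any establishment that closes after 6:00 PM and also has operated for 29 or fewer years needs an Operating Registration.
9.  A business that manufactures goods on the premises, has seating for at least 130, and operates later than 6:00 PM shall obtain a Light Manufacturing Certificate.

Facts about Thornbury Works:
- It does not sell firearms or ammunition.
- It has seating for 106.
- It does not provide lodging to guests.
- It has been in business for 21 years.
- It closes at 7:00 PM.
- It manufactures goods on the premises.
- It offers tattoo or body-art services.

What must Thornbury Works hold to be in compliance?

Established Business Permit

1. seating 106 < 134 → exempt from Operating Registration.
2. closes 7:00 PM, after 6:00 PM → Commercial Registration not required.
3. years in business 21 > 15 → Established Business Permit required.
4. closes 7:00 PM, after 6:00 PM; years in business 21 ≤ 22; seating 106 > 30 → Compliance Certificate required.
5. closes 7:00 PM, after 6:00 PM; does not sell firearms or ammunition → Late-Night Registration not required.
6. offers tattoo or body-art services → exempt from Compliance Certificate.
7. does not provide lodging to guests → Commercial Authorization not required.
8. closes 7:00 PM, after 6:00 PM; years in business 21 ≤ 29 → Operating Registration required.
9. manufactures goods on the premises; seating 106 < 130; closes 7:00 PM, after 6:00 PM → Light Manufacturing Certificate not required.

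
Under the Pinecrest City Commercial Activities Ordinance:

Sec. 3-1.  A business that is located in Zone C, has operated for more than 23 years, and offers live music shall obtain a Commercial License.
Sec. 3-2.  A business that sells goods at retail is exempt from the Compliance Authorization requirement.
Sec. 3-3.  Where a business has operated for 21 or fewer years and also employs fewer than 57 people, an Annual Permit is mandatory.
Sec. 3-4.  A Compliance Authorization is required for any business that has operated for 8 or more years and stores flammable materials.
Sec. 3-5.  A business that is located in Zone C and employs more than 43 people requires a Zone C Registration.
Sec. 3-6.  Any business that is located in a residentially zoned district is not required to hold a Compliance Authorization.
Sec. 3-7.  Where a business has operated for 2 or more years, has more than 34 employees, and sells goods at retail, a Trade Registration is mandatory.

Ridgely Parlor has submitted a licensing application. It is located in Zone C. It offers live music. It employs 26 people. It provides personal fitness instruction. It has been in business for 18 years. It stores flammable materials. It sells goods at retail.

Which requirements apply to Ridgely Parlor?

Sec. 3-1. is located in Zone C; years in business 18 ≤ 23; offers live music → Commercial License not required.
Sec. 3-2. sells goods at retail → exempt from Compliance Authorization.
Sec. 3-3. years in business 18 ≤ 21; employees 26 < 57 → Annual Permit required.
Sec. 3-4. years in business 18 ≥ 8; stores flammable materials → Compliance Authorization required.
Sec. 3-5. is located in Zone C; employees 26 ≤ 43 → Zone C Registration not required.
Sec. 3-6. is located in Zone C (not: is located in a residentially zoned district) → Compliance Authorization exemption does not apply.
Sec. 3-7. years in business 18 ≥ 2; employees 26 ≤ 34; sells goods at retail → Trade Registration not required.

Annual Permit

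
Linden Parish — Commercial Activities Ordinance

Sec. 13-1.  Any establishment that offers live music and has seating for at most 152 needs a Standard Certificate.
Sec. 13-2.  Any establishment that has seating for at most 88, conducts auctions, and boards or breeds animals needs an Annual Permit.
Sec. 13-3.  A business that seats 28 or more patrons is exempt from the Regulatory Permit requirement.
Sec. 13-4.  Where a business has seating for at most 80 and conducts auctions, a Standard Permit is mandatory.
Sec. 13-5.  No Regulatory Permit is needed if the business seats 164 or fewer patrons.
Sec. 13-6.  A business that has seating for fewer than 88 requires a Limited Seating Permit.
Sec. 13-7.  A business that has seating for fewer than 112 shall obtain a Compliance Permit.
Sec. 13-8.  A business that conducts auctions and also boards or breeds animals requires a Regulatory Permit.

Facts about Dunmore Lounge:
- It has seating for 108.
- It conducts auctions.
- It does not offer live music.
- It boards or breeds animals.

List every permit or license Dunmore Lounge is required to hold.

Compliance Permit

Sec. 13-1. does not offer live music; seating 108 ≤ 152 → Standard Certificate not required.
Sec. 13-2. seating 108 > 88; conducts auctions; boards or breeds animals → Annual Permit not required.
Sec. 13-3. seating 108 ≥ 28 → exempt from Regulatory Permit.
Sec. 13-4. seating 108 > 80; conducts auctions → Standard Permit not required.
Sec. 13-5. seating 108 ≤ 164 → exempt from Regulatory Permit.
Sec. 13-6. seating 108 ≥ 88 → Limited Seating Permit not required.
Sec. 13-7. seating 108 < 112 → Compliance Permit required.
Sec. 13-8. conducts auctions; boards or breeds animals → Regulatory Permit required.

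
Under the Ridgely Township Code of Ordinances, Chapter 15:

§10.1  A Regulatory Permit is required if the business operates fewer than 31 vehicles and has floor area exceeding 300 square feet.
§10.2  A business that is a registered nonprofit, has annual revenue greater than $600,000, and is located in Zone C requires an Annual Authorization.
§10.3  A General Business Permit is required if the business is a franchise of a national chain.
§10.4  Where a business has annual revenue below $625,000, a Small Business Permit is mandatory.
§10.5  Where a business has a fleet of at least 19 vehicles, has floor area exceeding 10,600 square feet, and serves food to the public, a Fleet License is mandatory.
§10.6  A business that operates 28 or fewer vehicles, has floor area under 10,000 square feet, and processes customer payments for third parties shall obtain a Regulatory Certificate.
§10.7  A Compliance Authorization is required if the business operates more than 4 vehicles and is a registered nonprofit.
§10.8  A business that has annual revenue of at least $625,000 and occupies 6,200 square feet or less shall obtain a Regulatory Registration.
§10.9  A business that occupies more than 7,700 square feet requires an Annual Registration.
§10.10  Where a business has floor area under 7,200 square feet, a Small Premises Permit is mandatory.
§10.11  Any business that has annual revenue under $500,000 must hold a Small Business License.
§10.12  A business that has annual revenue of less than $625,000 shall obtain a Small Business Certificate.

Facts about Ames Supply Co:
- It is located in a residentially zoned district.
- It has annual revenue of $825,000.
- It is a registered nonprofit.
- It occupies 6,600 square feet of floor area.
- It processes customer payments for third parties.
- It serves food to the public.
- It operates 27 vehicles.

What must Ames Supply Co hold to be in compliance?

Compliance Authorization, Regulatory Certificate, Regulatory Permit, Small Premises Permit

§10.1 vehicles 27 < 31; floor area 6,600 square feet > 300 square feet → Regulatory Permit required.
§10.2 is a registered nonprofit; revenue $825,000 > $600,000; is located in a residentially zoned district (not: is located in Zone C) → Annual Authorization not required.
§10.3 is a registered nonprofit (not: is a franchise of a national chain) → General Business Permit not required.
§10.4 revenue $825,000 ≥ $625,000 → Small Business Permit not required.
§10.5 vehicles 27 ≥ 19; floor area 6,600 square feet ≤ 10,600 square feet; serves food to the public → Fleet License not required.
§10.6 vehicles 27 ≤ 28; floor area 6,600 square feet < 10,000 square feet; processes customer payments for third parties → Regulatory Certificate required.
§10.7 vehicles 27 > 4; is a registered nonprofit → Compliance Authorization required.
§10.8 revenue $825,000 ≥ $625,000; floor area 6,600 square feet > 6,200 square feet → Regulatory Registration not required.
§10.9 floor area 6,600 square feet ≤ 7,700 square feet → Annual Registration not required.
§10.10 floor area 6,600 square feet < 7,200 square feet → Small Premises Permit required.
§10.11 revenue $825,000 ≥ $500,000 → Small Business License not required.
§10.12 revenue $825,000 ≥ $625,000 → Small Business Certificate not required.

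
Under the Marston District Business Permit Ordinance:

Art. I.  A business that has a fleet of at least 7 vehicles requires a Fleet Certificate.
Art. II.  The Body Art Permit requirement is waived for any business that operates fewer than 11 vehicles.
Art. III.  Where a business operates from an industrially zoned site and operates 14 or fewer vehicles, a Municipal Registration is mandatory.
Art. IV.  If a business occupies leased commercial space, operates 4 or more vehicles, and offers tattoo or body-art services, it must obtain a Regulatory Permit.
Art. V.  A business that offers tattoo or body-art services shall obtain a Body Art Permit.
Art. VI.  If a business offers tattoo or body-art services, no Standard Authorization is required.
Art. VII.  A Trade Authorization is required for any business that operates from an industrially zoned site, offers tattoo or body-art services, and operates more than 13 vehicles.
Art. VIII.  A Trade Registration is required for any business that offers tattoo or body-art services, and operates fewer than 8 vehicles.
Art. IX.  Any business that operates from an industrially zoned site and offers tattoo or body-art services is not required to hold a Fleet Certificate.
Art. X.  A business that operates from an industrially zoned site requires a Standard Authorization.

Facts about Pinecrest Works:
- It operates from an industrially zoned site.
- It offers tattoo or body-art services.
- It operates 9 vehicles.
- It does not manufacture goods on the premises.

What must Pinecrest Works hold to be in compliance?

Municipal Registration

Art. I. vehicles 9 ≥ 7 → Fleet Certificate required.
Art. II. vehicles 9 < 11 → exempt from Body Art Permit.
Art. III. operates from an industrially zoned site; vehicles 9 ≤ 14 → Municipal Registration required.
Art. IV. operates from an industrially zoned site (not: occupies leased commercial space); vehicles 9 ≥ 4; offers tattoo or body-art services → Regulatory Permit not required.
Art. V. offers tattoo or body-art services → Body Art Permit required.
Art. VI. offers tattoo or body-art services → exempt from Standard Authorization.
Art. VII. operates from an industrially zoned site; offers tattoo or body-art services; vehicles 9 ≤ 13 → Trade Authorization not required.
Art. VIII. offers tattoo or body-art services; vehicles 9 ≥ 8 → Trade Registration not required.
Art. IX. operates from an industrially zoned site; offers tattoo or body-art services → exempt from Fleet Certificate.
Art. X. operates from an industrially zoned site → Standard Authorization required.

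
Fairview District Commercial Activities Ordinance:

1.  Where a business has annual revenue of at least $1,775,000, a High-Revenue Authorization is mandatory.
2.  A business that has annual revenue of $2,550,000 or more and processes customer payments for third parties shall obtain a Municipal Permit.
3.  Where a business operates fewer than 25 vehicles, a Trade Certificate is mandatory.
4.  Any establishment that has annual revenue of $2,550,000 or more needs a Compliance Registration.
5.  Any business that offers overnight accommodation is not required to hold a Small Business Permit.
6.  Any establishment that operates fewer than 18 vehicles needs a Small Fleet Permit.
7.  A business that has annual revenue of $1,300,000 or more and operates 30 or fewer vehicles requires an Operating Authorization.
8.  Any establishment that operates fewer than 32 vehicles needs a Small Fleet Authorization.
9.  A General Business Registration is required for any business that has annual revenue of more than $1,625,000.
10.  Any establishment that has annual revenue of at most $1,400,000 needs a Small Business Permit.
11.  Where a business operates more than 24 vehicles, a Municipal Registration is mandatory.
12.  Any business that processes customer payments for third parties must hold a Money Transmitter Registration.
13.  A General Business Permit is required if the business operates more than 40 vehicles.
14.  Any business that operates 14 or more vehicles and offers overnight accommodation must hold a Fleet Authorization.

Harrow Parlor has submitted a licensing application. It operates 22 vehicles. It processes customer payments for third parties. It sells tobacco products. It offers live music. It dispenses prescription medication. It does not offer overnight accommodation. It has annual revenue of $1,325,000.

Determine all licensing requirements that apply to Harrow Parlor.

Money Transmitter Registration, Operating Authorization, Small Business Permit, Small Fleet Authorization, Trade Certificate

1. revenue $1,325,000 < $1,775,000 → High-Revenue Authorization not required.
2. revenue $1,325,000 < $2,550,000; processes customer payments for third parties → Municipal Permit not required.
3. vehicles 22 < 25 → Trade Certificate required.
4. revenue $1,325,000 < $2,550,000 → Compliance Registration not required.
5. does not offer overnight accommodation → Small Business Permit exemption does not apply.
6. vehicles 22 ≥ 18 → Small Fleet Permit not required.
7. revenue $1,325,000 ≥ $1,300,000; vehicles 22 ≤ 30 → Operating Authorization required.
8. vehicles 22 < 32 → Small Fleet Authorization required.
9. revenue $1,325,000 ≤ $1,625,000 → General Business Registration not required.
10. revenue $1,325,000 ≤ $1,400,000 → Small Business Permit required.
11. vehicles 22 ≤ 24 → Municipal Registration not required.
12. processes customer payments for third parties → Money Transmitter Registration required.
13. vehicles 22 ≤ 40 → General Business Permit not required.
14. vehicles 22 ≥ 14; does not offer overnight accommodation → Fleet Authorization not required.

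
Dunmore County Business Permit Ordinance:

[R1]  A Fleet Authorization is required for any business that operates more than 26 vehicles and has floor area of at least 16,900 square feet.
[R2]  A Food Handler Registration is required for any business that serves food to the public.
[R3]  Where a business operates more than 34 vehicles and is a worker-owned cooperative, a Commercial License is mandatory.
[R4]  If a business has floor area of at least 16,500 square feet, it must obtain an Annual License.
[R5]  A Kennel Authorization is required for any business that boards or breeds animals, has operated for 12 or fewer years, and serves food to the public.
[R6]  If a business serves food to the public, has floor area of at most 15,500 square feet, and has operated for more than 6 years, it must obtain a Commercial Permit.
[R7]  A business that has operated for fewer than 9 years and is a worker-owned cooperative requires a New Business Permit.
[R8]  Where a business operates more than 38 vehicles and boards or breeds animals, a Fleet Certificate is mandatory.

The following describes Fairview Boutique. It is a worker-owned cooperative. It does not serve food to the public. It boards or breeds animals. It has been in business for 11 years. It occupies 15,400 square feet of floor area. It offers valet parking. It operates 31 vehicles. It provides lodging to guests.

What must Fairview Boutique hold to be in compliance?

None

[R1] vehicles 31 > 26; floor area 15,400 square feet < 16,900 square feet → Fleet Authorization not required.
[R2] does not serve food to the public → Food Handler Registration not required.
[R3] vehicles 31 ≤ 34; is a worker-owned cooperative → Commercial License not required.
[R4] floor area 15,400 square feet < 16,500 square feet → Annual License not required.
[R5] boards or breeds animals; years in business 11 ≤ 12; does not serve food to the public → Kennel Authorization not required.
[R6] does not serve food to the public; floor area 15,400 square feet ≤ 15,500 square feet; years in business 11 > 6 → Commercial Permit not required.
[R7] years in business 11 ≥ 9; is a worker-owned cooperative → New Business Permit not required.
[R8] vehicles 31 ≤ 38; boards or breeds animals → Fleet Certificate not required.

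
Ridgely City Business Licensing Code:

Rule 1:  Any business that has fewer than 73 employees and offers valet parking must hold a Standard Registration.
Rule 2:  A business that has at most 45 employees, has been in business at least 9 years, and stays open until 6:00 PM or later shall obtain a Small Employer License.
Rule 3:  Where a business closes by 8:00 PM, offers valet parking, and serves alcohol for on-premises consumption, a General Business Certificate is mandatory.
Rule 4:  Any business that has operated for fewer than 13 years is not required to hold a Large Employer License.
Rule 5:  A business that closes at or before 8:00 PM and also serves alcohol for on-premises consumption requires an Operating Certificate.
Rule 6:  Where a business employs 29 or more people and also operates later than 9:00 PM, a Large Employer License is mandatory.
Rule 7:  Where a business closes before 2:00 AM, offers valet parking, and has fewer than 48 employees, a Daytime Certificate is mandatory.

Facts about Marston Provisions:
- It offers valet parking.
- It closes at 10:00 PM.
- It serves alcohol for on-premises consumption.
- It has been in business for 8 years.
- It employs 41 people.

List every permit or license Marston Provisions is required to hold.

Daytime Certificate, Standard Registration

Rule 1: employees 41 < 73; offers valet parking → Standard Registration required.
Rule 2: employees 41 ≤ 45; years in business 8 < 9; closes 10:00 PM, after 6:00 PM → Small Employer License not required.
Rule 3: closes 10:00 PM, after 8:00 PM; offers valet parking; serves alcohol for on-premises consumption → General Business Certificate not required.
Rule 4: years in business 8 < 13 → exempt from Large Employer License.
Rule 5: closes 10:00 PM, after 8:00 PM; serves alcohol for on-premises consumption → Operating Certificate not required.
Rule 6: employees 41 ≥ 29; closes 10:00 PM, after 9:00 PM → Large Employer License required.
Rule 7: closes 10:00 PM, at/before 2:00 AM; offers valet parking; employees 41 < 48 → Daytime Certificate required.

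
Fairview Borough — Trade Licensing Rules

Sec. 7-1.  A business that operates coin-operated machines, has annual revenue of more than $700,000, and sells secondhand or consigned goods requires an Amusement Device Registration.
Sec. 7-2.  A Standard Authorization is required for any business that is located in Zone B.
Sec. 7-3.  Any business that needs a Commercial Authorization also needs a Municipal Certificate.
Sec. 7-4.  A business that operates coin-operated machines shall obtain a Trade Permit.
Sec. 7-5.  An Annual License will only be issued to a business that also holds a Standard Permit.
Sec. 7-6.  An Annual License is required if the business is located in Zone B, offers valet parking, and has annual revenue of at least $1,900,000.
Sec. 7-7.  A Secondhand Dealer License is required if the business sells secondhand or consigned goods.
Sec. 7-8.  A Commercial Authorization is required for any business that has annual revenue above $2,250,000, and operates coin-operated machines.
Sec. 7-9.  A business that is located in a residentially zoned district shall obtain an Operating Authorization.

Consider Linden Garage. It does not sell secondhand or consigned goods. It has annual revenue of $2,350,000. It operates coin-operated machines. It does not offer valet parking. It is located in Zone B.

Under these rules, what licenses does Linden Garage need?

Sec. 7-1. operates coin-operated machines; revenue $2,350,000 > $700,000; does not sell secondhand or consigned goods → Amusement Device Registration not required.
Sec. 7-2. is located in Zone B → Standard Authorization required.
Sec. 7-3. Commercial Authorization is required → Municipal Certificate also required.
Sec. 7-4. operates coin-operated machines → Trade Permit required.
Sec. 7-5. Annual License is not required → no effect.
Sec. 7-6. is located in Zone B; does not offer valet parking; revenue $2,350,000 ≥ $1,900,000 → Annual License not required.
Sec. 7-7. does not sell secondhand or consigned goods → Secondhand Dealer License not required.
Sec. 7-8. revenue $2,350,000 > $2,250,000; operates coin-operated machines → Commercial Authorization required.
Sec. 7-9. is located in Zone B (not: is located in a residentially zoned district) → Operating Authorization not required.

Commercial Authorization, Municipal Certificate, Standard Authorization, Trade Permit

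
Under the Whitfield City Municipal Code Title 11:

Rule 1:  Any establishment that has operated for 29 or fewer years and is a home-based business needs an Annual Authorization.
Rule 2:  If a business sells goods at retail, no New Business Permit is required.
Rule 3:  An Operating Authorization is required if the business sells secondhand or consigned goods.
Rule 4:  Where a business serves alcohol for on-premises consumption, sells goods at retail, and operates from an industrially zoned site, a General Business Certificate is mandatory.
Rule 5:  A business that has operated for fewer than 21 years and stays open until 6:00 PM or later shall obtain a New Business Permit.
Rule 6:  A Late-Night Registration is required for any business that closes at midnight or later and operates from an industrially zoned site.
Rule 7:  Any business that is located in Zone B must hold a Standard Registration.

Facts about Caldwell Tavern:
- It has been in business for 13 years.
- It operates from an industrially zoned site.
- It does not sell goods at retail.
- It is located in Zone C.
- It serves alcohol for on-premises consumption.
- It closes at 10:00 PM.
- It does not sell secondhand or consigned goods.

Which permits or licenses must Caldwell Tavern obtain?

New Business Permit

Rule 1: years in business 13 ≤ 29; operates from an industrially zoned site (not: is a home-based business) → Annual Authorization not required.
Rule 2: does not sell goods at retail → New Business Permit exemption does not apply.
Rule 3: does not sell secondhand or consigned goods → Operating Authorization not required.
Rule 4: serves alcohol for on-premises consumption; does not sell goods at retail; operates from an industrially zoned site → General Business Certificate not required.
Rule 5: years in business 13 < 21; closes 10:00 PM, after 6:00 PM → New Business Permit required.
Rule 6: closes 10:00 PM, at/before midnight; operates from an industrially zoned site → Late-Night Registration not required.
Rule 7: is located in Zone C (not: is located in Zone B) → Standard Registration not required.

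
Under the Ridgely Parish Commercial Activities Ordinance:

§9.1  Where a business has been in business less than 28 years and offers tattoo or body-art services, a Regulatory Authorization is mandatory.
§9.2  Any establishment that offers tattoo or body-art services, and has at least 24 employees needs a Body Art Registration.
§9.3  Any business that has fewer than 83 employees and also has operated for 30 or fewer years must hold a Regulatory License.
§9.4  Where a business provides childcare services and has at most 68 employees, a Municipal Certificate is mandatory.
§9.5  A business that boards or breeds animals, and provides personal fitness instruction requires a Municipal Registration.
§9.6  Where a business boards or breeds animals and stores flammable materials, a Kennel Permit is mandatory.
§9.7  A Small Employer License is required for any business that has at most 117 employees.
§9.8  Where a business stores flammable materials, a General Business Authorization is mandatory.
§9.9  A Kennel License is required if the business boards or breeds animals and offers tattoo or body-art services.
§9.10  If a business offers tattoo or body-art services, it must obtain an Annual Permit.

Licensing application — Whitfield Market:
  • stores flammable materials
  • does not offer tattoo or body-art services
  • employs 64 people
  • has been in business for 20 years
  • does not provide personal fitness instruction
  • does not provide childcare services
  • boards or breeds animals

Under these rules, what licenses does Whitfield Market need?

General Business Authorization, Kennel Permit, Regulatory License, Small Employer License

§9.1 years in business 20 < 28; does not offer tattoo or body-art services → Regulatory Authorization not required.
§9.2 does not offer tattoo or body-art services; employees 64 ≥ 24 → Body Art Registration not required.
§9.3 employees 64 < 83; years in business 20 ≤ 30 → Regulatory License required.
§9.4 does not provide childcare services; employees 64 ≤ 68 → Municipal Certificate not required.
§9.5 boards or breeds animals; does not provide personal fitness instruction → Municipal Registration not required.
§9.6 boards or breeds animals; stores flammable materials → Kennel Permit required.
§9.7 employees 64 ≤ 117 → Small Employer License required.
§9.8 stores flammable materials → General Business Authorization required.
§9.9 boards or breeds animals; does not offer tattoo or body-art services → Kennel License not required.
§9.10 does not offer tattoo or body-art services → Annual Permit not required.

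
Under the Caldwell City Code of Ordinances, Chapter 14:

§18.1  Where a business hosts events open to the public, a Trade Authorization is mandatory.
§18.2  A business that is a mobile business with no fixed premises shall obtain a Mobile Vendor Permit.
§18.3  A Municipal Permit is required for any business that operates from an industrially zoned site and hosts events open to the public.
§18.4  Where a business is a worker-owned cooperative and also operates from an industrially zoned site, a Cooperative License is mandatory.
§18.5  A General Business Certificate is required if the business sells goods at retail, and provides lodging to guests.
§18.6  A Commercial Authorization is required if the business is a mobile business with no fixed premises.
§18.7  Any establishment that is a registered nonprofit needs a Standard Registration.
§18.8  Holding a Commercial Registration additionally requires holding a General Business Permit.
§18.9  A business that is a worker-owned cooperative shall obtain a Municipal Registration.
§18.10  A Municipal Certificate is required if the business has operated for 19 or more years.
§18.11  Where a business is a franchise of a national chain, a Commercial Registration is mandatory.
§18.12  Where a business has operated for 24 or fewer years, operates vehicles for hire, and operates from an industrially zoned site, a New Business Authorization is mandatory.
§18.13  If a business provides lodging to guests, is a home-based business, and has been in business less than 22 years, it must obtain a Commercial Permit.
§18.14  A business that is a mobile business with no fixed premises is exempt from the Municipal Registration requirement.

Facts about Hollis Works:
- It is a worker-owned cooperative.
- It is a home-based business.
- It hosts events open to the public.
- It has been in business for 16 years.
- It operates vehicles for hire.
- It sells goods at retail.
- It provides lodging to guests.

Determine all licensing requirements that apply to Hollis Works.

Commercial Permit, General Business Certificate, Municipal Registration, Trade Authorization

§18.1 hosts events open to the public → Trade Authorization required.
§18.2 is a home-based business (not: is a mobile business with no fixed premises) → Mobile Vendor Permit not required.
§18.3 is a home-based business (not: operates from an industrially zoned site); hosts events open to the public → Municipal Permit not required.
§18.4 is a worker-owned cooperative; is a home-based business (not: operates from an industrially zoned site) → Cooperative License not required.
§18.5 sells goods at retail; provides lodging to guests → General Business Certificate required.
§18.6 is a home-based business (not: is a mobile business with no fixed premises) → Commercial Authorization not required.
§18.7 is a worker-owned cooperative (not: is a registered nonprofit) → Standard Registration not required.
§18.8 Commercial Registration is not required → no effect.
§18.9 is a worker-owned cooperative → Municipal Registration required.
§18.10 years in business 16 < 19 → Municipal Certificate not required.
§18.11 is a worker-owned cooperative (not: is a franchise of a national chain) → Commercial Registration not required.
§18.12 years in business 16 ≤ 24; operates vehicles for hire; is a home-based business (not: operates from an industrially zoned site) → New Business Authorization not required.
§18.13 provides lodging to guests; is a home-based business; years in business 16 < 22 → Commercial Permit required.
§18.14 is a home-based business (not: is a mobile business with no fixed premises) → Municipal Registration exemption does not apply.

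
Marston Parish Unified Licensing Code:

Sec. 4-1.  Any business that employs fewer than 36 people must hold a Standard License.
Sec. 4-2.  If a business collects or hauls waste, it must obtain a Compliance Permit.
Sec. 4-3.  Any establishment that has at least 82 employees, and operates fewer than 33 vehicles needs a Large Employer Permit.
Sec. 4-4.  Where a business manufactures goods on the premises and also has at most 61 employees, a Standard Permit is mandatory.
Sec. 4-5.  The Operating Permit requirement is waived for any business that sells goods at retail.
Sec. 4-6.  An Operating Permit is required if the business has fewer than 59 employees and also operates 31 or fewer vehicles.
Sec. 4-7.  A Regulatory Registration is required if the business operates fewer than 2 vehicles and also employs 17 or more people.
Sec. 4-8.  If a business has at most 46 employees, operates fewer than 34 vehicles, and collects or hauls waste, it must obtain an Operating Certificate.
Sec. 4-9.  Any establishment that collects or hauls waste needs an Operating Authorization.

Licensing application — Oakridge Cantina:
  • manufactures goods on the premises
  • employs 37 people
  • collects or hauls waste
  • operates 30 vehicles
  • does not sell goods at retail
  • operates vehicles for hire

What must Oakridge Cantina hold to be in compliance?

Sec. 4-1. employees 37 ≥ 36 → Standard License not required.
Sec. 4-2. collects or hauls waste → Compliance Permit required.
Sec. 4-3. employees 37 < 82; vehicles 30 < 33 → Large Employer Permit not required.
Sec. 4-4. manufactures goods on the premises; employees 37 ≤ 61 → Standard Permit required.
Sec. 4-5. does not sell goods at retail → Operating Permit exemption does not apply.
Sec. 4-6. employees 37 < 59; vehicles 30 ≤ 31 → Operating Permit required.
Sec. 4-7. vehicles 30 ≥ 2; employees 37 ≥ 17 → Regulatory Registration not required.
Sec. 4-8. employees 37 ≤ 46; vehicles 30 < 34; collects or hauls waste → Operating Certificate required.
Sec. 4-9. collects or hauls waste → Operating Authorization required.

Compliance Permit, Operating Authorization, Operating Certificate, Operating Permit, Standard Permit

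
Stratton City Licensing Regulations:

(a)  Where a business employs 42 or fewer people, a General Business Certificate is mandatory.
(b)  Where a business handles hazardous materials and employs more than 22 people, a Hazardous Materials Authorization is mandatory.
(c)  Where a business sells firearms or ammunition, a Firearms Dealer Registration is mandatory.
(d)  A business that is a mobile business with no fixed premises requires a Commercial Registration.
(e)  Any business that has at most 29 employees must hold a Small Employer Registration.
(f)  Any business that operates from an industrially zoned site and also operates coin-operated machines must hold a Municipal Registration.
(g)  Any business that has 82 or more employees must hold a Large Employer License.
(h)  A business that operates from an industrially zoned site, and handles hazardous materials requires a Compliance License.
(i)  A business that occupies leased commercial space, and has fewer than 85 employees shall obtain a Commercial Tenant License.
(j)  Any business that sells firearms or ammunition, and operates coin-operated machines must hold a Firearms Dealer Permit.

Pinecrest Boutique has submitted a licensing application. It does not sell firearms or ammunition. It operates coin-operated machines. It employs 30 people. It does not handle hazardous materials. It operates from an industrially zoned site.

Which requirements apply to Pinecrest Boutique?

(a) employees 30 ≤ 42 → General Business Certificate required.
(b) does not handle hazardous materials; employees 30 > 22 → Hazardous Materials Authorization not required.
(c) does not sell firearms or ammunition → Firearms Dealer Registration not required.
(d) operates from an industrially zoned site (not: is a mobile business with no fixed premises) → Commercial Registration not required.
(e) employees 30 > 29 → Small Employer Registration not required.
(f) operates from an industrially zoned site; operates coin-operated machines → Municipal Registration required.
(g) employees 30 < 82 → Large Employer License not required.
(h) operates from an industrially zoned site; does not handle hazardous materials → Compliance License not required.
(i) operates from an industrially zoned site (not: occupies leased commercial space); employees 30 < 85 → Commercial Tenant License not required.
(j) does not sell firearms or ammunition; operates coin-operated machines → Firearms Dealer Permit not required.

General Business Certificate, Municipal Registration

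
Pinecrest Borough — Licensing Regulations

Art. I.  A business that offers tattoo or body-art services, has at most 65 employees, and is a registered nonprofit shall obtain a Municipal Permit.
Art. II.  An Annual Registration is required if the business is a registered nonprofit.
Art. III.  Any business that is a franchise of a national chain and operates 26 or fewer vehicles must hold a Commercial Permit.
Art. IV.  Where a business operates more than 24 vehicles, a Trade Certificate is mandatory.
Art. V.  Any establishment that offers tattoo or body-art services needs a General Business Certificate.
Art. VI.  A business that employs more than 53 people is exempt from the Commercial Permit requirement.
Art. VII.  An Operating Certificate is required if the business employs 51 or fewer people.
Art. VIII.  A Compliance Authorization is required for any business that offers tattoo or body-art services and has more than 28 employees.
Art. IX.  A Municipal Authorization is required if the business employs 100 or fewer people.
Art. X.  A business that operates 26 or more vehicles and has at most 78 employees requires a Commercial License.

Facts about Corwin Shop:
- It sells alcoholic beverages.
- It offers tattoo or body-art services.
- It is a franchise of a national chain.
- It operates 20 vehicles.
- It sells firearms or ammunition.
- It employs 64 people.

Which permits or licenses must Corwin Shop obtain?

Compliance Authorization, General Business Certificate, Municipal Authorization

Art. I. offers tattoo or body-art services; employees 64 ≤ 65; is a franchise of a national chain (not: is a registered nonprofit) → Municipal Permit not required.
Art. II. is a franchise of a national chain (not: is a registered nonprofit) → Annual Registration not required.
Art. III. is a franchise of a national chain; vehicles 20 ≤ 26 → Commercial Permit required.
Art. IV. vehicles 20 ≤ 24 → Trade Certificate not required.
Art. V. offers tattoo or body-art services → General Business Certificate required.
Art. VI. employees 64 > 53 → exempt from Commercial Permit.
Art. VII. employees 64 > 51 → Operating Certificate not required.
Art. VIII. offers tattoo or body-art services; employees 64 > 28 → Compliance Authorization required.
Art. IX. employees 64 ≤ 100 → Municipal Authorization required.
Art. X. vehicles 20 < 26; employees 64 ≤ 78 → Commercial License not required.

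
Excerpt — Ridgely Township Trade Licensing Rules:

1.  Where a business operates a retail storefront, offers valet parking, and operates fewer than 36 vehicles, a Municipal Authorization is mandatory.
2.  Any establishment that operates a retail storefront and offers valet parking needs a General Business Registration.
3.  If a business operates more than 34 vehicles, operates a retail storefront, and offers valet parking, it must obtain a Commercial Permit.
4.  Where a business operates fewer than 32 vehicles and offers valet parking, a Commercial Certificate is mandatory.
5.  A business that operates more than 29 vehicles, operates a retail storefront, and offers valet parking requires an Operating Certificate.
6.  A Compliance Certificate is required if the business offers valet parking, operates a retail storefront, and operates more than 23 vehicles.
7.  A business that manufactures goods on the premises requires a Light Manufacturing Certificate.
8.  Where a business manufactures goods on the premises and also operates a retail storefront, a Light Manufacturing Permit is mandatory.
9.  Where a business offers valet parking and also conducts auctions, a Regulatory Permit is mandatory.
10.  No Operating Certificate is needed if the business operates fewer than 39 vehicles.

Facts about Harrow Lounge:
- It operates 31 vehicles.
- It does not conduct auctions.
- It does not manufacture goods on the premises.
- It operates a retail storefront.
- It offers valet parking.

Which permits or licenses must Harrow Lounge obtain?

1. operates a retail storefront; offers valet parking; vehicles 31 < 36 → Municipal Authorization required.
2. operates a retail storefront; offers valet parking → General Business Registration required.
3. vehicles 31 ≤ 34; operates a retail storefront; offers valet parking → Commercial Permit not required.
4. vehicles 31 < 32; offers valet parking → Commercial Certificate required.
5. vehicles 31 > 29; operates a retail storefront; offers valet parking → Operating Certificate required.
6. offers valet parking; operates a retail storefront; vehicles 31 > 23 → Compliance Certificate required.
7. does not manufacture goods on the premises → Light Manufacturing Certificate not required.
8. does not manufacture goods on the premises; operates a retail storefront → Light Manufacturing Permit not required.
9. offers valet parking; does not conduct auctions → Regulatory Permit not required.
10. vehicles 31 < 39 → exempt from Operating Certificate.

Commercial Certificate, Compliance Certificate, General Business Registration, Municipal Authorization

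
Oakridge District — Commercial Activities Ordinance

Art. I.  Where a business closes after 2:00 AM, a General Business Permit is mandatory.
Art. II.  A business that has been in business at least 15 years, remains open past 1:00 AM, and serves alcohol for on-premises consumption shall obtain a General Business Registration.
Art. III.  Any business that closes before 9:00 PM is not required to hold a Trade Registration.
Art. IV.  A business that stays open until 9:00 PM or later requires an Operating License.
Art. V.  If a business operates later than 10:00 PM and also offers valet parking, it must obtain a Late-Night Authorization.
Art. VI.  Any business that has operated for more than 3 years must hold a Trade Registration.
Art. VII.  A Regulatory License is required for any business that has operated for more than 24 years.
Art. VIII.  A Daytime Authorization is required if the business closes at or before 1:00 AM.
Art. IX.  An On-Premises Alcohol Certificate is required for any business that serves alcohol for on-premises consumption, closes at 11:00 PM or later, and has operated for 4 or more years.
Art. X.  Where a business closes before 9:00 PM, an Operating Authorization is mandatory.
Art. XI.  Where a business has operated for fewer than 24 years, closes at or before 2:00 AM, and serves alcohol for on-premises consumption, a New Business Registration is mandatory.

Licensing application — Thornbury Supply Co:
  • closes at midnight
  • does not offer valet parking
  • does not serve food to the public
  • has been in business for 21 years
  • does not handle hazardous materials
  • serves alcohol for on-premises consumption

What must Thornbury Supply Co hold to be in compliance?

Daytime Authorization, New Business Registration, On-Premises Alcohol Certificate, Operating License, Trade Registration

Art. I. closes midnight, at/before 2:00 AM → General Business Permit not required.
Art. II. years in business 21 ≥ 15; closes midnight, at/before 1:00 AM; serves alcohol for on-premises consumption → General Business Registration not required.
Art. III. closes midnight, after 9:00 PM → Trade Registration exemption does not apply.
Art. IV. closes midnight, after 9:00 PM → Operating License required.
Art. V. closes midnight, after 10:00 PM; does not offer valet parking → Late-Night Authorization not required.
Art. VI. years in business 21 > 3 → Trade Registration required.
Art. VII. years in business 21 ≤ 24 → Regulatory License not required.
Art. VIII. closes midnight, at/before 1:00 AM → Daytime Authorization required.
Art. IX. serves alcohol for on-premises consumption; closes midnight, after 11:00 PM; years in business 21 ≥ 4 → On-Premises Alcohol Certificate required.
Art. X. closes midnight, after 9:00 PM → Operating Authorization not required.
Art. XI. years in business 21 < 24; closes midnight, at/before 2:00 AM; serves alcohol for on-premises consumption → New Business Registration required.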